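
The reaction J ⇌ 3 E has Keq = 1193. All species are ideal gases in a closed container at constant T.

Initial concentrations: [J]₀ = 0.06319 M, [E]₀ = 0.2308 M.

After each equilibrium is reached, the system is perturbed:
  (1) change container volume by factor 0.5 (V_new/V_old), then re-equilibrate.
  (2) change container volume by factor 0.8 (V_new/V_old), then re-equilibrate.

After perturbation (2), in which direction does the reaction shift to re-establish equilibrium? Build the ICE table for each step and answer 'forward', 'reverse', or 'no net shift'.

Direction: reverse

Q₀ = 0.1946 vs Keq = 1193 ⇒ Q<K, forward
Step 1:
                   J          E
  init       0.06319     0.2308
  Δ         -0.06313     0.1894
  eq      6.2184e-05     0.4202
  solve Keq expr → x = 0.06313; check Q = 1193
Then change container volume by factor 0.5 (V_new/V_old).
Step 2:
                   J          E
  init    1.2437e-04     0.8404
  Δ       3.7113e-04  -0.001113
  eq      4.9549e-04     0.8393
  solve Keq expr → x = -3.7113e-04; check Q = 1193
Then change container volume by factor 0.8 (V_new/V_old).
Step 3:
                   J          E
  init    6.1937e-04      1.049
  Δ       3.4553e-04  -0.001037
  eq      9.6490e-04      1.048
  solve Keq expr → x = -3.4553e-04; check Q = 1193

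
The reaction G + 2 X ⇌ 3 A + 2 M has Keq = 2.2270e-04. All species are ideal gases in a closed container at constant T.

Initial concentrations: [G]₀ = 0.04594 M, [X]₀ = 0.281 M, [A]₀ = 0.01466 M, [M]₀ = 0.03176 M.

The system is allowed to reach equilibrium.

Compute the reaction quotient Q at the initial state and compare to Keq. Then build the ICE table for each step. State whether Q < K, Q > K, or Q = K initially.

Q₀ = 8.7611e-07; Q < K (proceeds forward)

Q₀ = 8.7611e-07 vs Keq = 2.2270e-04 ⇒ Q<K, forward
Step 1:
                  G         X         A         M
  Initial   0.04594     0.281   0.01466   0.03176
  Change   -0.01273  -0.02545   0.03818   0.02545
  Equil     0.03321    0.2555   0.05284   0.05721
  solve Keq expr → x = 0.01273; check Q = 2.2270e-04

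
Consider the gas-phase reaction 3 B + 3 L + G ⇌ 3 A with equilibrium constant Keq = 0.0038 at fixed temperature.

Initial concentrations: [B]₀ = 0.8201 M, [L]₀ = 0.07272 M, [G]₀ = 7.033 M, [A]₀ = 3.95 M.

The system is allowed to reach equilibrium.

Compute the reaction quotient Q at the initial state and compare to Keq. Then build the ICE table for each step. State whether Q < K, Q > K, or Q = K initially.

Q₀ = 4.1313e+04 vs Keq = 0.0038 ⇒ Q>K, reverse
Step 1:
                    B           L           G           A
  I            0.8201     0.07272       7.033        3.95
  C             2.058       2.058      0.6861      -2.058
  E             2.878       2.131       7.719       1.892
  solve Keq expr → x = -0.6861; check Q = 0.0038

Q₀ = 4.1313e+04; Q > K (proceeds reverse)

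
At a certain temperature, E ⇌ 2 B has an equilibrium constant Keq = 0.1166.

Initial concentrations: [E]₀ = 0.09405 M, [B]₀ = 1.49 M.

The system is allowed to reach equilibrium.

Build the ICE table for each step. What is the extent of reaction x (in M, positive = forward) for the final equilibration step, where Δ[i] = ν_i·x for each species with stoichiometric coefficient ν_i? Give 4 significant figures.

x = -0.6025 M

Q₀ = 23.61 vs Keq = 0.1166 ⇒ Q>K, reverse
Step 1:
                   E          B
  I          0.09405       1.49
  C           0.6025     -1.205
  E           0.6966      0.285
  solve Keq expr → x = -0.6025; check Q = 0.1166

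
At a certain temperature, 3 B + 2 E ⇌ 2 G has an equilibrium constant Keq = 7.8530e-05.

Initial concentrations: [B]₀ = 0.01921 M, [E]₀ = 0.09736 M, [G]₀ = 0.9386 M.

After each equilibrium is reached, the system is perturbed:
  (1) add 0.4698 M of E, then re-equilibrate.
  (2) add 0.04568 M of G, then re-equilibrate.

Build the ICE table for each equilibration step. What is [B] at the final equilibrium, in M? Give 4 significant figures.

Q₀ = 1.3110e+07 vs Keq = 7.8530e-05 ⇒ Q>K, reverse
Step 1:
                  B         E         G
  I         0.01921   0.09736    0.9386
  C           1.385    0.9235   -0.9235
  E           1.405     1.021   0.01506
  solve Keq expr → x = -0.4618; check Q = 7.8530e-05
Then add 0.4698 M of E.
Step 2:
                  B         E         G
  I           1.405     1.491   0.01506
  C       -0.009902 -0.006601  0.006601
  E           1.395     1.484   0.02166
  solve Keq expr → x = 0.003301; check Q = 7.8530e-05
Then add 0.04568 M of G.
Step 3:
                  B         E         G
  I           1.395     1.484   0.06734
  C          0.0652   0.04346  -0.04346
  E            1.46     1.528   0.02388
  solve Keq expr → x = -0.02173; check Q = 7.8530e-05

[B]_eq = 1.46 M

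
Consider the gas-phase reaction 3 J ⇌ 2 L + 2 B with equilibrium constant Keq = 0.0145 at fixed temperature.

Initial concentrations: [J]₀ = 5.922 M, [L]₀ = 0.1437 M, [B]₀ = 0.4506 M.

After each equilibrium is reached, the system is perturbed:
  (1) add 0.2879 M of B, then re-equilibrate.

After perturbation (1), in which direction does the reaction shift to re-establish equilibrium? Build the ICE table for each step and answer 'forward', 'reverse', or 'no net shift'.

Direction: reverse

Q₀ = 2.0188e-05 vs Keq = 0.0145 ⇒ Q<K, forward
Step 1:
                    J           L           B
  Initial       5.922      0.1437      0.4506
  Change        -1.23      0.8198      0.8198
  Equil         4.692      0.9635        1.27
  solve Keq expr → x = 0.4099; check Q = 0.0145
Then add 0.2879 M of B.
Step 2:
                    J           L           B
  Initial       4.692      0.9635       1.558
  Change       0.1377    -0.09182    -0.09182
  Equil          4.83      0.8717       1.466
  solve Keq expr → x = -0.04591; check Q = 0.0145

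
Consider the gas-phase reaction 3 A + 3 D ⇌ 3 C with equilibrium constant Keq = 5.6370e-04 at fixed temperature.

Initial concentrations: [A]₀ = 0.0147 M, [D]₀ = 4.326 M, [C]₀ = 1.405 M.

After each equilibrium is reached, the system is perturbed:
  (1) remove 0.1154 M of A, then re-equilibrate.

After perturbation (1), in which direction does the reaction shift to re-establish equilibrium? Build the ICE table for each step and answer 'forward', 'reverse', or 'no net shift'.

Q₀ = 1.0785e+04 vs Keq = 5.6370e-04 ⇒ Q>K, reverse
Step 1:
                  A         D         C
  Initial    0.0147     4.326     1.405
  Change     0.9728    0.9728   -0.9728
  Equil      0.9875     5.299    0.4322
  solve Keq expr → x = -0.3243; check Q = 5.6370e-04
Then remove 0.1154 M of A.
Step 2:
                  A         D         C
  Initial    0.8721     5.299    0.4322
  Change     0.0334    0.0334   -0.0334
  Equil      0.9055     5.332    0.3988
  solve Keq expr → x = -0.01113; check Q = 5.6370e-04

Direction: reverse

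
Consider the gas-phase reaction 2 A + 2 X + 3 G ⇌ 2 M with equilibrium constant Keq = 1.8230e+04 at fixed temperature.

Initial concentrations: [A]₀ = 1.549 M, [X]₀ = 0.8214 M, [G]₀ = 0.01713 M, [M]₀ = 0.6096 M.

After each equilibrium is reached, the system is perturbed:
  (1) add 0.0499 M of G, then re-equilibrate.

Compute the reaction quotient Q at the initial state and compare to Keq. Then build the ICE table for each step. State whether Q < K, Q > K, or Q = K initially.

Q₀ = 4.5667e+04 vs Keq = 1.8230e+04 ⇒ Q>K, reverse
Step 1:
                  A         X         G         M
  I           1.549    0.8214   0.01713    0.6096
  C        0.003947  0.003947  0.005921 -0.003947
  E           1.553    0.8253   0.02305    0.6057
  solve Keq expr → x = -0.001974; check Q = 1.8230e+04
Then add 0.0499 M of G.
Step 2:
                  A         X         G         M
  I           1.553    0.8253   0.07295    0.6057
  C        -0.03207  -0.03207  -0.04811   0.03207
  E           1.521    0.7933   0.02484    0.6377
  solve Keq expr → x = 0.01604; check Q = 1.8230e+04

Q₀ = 4.5667e+04; Q > K (proceeds reverse)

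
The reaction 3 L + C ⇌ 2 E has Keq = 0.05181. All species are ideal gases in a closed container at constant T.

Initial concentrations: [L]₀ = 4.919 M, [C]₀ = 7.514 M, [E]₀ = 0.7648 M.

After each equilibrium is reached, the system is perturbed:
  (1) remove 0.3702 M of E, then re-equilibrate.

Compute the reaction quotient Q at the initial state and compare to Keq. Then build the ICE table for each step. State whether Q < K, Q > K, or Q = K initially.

Q₀ = 6.5402e-04 vs Keq = 0.05181 ⇒ Q<K, forward
Step 1:
                  L         C         E
  Initial     4.919     7.514    0.7648
  Change     -2.397   -0.7989     1.598
  Equil       2.522     6.715     2.363
  solve Keq expr → x = 0.7989; check Q = 0.05181
Then remove 0.3702 M of E.
Step 2:
                  L         C         E
  Initial     2.522     6.715     1.992
  Change    -0.1763  -0.05877    0.1175
  Equil       2.346     6.656      2.11
  solve Keq expr → x = 0.05877; check Q = 0.05181

Q₀ = 6.5402e-04; Q < K (proceeds forward)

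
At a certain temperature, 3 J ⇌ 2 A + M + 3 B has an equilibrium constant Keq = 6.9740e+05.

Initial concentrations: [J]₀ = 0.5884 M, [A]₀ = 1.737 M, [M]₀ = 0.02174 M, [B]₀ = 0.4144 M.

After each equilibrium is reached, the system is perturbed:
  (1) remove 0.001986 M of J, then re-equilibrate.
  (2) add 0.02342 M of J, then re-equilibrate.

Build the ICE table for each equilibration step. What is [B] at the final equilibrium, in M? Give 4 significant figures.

Q₀ = 0.02291 vs Keq = 6.9740e+05 ⇒ Q<K, forward
Step 1:
                    J           A           M           B
  init         0.5884       1.737     0.02174      0.4144
  Δ           -0.5774      0.3849      0.1925      0.5774
  eq          0.01105       2.122      0.2142      0.9918
  solve Keq expr → x = 0.1925; check Q = 6.9740e+05
Then remove 0.001986 M of J.
Step 2:
                    J           A           M           B
  init       0.009063       2.122      0.2142      0.9918
  Δ          0.001949   -0.001299 -6.4955e-04   -0.001949
  eq          0.01101       2.121      0.2135      0.9898
  solve Keq expr → x = -6.4955e-04; check Q = 6.9740e+05
Then add 0.02342 M of J.
Step 3:
                    J           A           M           B
  init        0.03443       2.121      0.2135      0.9898
  Δ          -0.02298     0.01532    0.007659     0.02298
  eq          0.01146       2.136      0.2212       1.013
  solve Keq expr → x = 0.007659; check Q = 6.9740e+05

[B]_eq = 1.013 M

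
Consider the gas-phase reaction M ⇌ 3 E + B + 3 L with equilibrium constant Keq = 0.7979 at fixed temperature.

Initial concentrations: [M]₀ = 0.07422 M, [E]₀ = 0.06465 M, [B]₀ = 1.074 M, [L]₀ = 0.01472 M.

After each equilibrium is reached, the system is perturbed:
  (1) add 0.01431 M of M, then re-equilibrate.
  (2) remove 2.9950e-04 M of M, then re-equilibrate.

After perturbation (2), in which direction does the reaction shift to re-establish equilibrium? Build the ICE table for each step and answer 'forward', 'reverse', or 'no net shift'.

Q₀ = 1.2471e-08 vs Keq = 0.7979 ⇒ Q<K, forward
Step 1:
                    M           E           B           L
  Initial     0.07422     0.06465       1.074     0.01472
  Change     -0.07378      0.2213     0.07378      0.2213
  Equil    4.4254e-04       0.286       1.148      0.2361
  solve Keq expr → x = 0.07378; check Q = 0.7979
Then add 0.01431 M of M.
Step 2:
                    M           E           B           L
  Initial     0.01475       0.286       1.148      0.2361
  Change     -0.01367     0.04101     0.01367     0.04101
  Equil      0.001082       0.327       1.161      0.2771
  solve Keq expr → x = 0.01367; check Q = 0.7979
Then remove 2.9950e-04 M of M.
Step 3:
                    M           E           B           L
  Initial  7.8293e-04       0.327       1.161      0.2771
  Change   2.8111e-04 -8.4333e-04 -2.8111e-04 -8.4333e-04
  Equil      0.001064      0.3261       1.161      0.2762
  solve Keq expr → x = -2.8111e-04; check Q = 0.7979

Direction: reverse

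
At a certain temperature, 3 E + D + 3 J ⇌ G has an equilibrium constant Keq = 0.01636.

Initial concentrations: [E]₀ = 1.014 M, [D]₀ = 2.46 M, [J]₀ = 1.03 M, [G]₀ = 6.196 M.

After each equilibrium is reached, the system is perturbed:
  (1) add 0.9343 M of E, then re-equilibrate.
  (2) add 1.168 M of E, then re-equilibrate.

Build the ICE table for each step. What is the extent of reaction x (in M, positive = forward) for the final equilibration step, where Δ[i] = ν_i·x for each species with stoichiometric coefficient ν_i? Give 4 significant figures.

Q₀ = 2.211 vs Keq = 0.01636 ⇒ Q>K, reverse
Step 1:
                   E          D          J          G
  init         1.014       2.46       1.03      6.196
  Δ             1.21     0.4034       1.21    -0.4034
  eq           2.224      2.863       2.24      5.793
  solve Keq expr → x = -0.4034; check Q = 0.01636
Then add 0.9343 M of E.
Step 2:
                   E          D          J          G
  init         3.158      2.863       2.24      5.793
  Δ          -0.3949    -0.1316    -0.3949     0.1316
  eq           2.763      2.732      1.845      5.924
  solve Keq expr → x = 0.1316; check Q = 0.01636
Then add 1.168 M of E.
Step 3:
                   E          D          J          G
  init         3.931      2.732      1.845      5.924
  Δ          -0.3775    -0.1258    -0.3775     0.1258
  eq           3.554      2.606      1.468       6.05
  solve Keq expr → x = 0.1258; check Q = 0.01636

x = 0.1258 M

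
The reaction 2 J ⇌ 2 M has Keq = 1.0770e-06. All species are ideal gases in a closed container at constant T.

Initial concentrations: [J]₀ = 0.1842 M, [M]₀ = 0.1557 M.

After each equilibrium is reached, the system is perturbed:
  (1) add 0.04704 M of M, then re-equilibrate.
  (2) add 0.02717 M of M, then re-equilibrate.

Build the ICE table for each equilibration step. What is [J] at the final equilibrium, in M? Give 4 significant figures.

[J]_eq = 0.4137 M

Q₀ = 0.7145 vs Keq = 1.0770e-06 ⇒ Q>K, reverse
Step 1:
                   J          M
  I           0.1842     0.1557
  C           0.1553    -0.1553
  E           0.3395 3.5238e-04
  solve Keq expr → x = -0.07767; check Q = 1.0770e-06
Then add 0.04704 M of M.
Step 2:
                   J          M
  I           0.3395    0.04739
  C          0.04699   -0.04699
  E           0.3865 4.0114e-04
  solve Keq expr → x = -0.0235; check Q = 1.0770e-06
Then add 0.02717 M of M.
Step 3:
                   J          M
  I           0.3865    0.02757
  C          0.02714   -0.02714
  E           0.4137 4.2931e-04
  solve Keq expr → x = -0.01357; check Q = 1.0770e-06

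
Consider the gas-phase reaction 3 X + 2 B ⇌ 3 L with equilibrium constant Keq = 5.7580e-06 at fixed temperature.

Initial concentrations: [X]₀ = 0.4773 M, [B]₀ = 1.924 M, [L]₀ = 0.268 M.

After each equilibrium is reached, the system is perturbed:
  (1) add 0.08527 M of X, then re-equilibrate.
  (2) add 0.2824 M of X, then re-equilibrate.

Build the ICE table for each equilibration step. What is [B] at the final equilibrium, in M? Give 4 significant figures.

Q₀ = 0.04782 vs Keq = 5.7580e-06 ⇒ Q>K, reverse
Step 1:
                    X           B           L
  Initial      0.4773       1.924       0.268
  Change       0.2468      0.1645     -0.2468
  Equil        0.7241       2.089     0.02121
  solve Keq expr → x = -0.08226; check Q = 5.7580e-06
Then add 0.08527 M of X.
Step 2:
                    X           B           L
  Initial      0.8094       2.089     0.02121
  Change    -0.002414    -0.00161    0.002414
  Equil         0.807       2.087     0.02362
  solve Keq expr → x = 8.0477e-04; check Q = 5.7580e-06
Then add 0.2824 M of X.
Step 3:
                    X           B           L
  Initial       1.089       2.087     0.02362
  Change    -0.007979   -0.005319    0.007979
  Equil         1.081       2.082      0.0316
  solve Keq expr → x = 0.00266; check Q = 5.7580e-06

[B]_eq = 2.082 M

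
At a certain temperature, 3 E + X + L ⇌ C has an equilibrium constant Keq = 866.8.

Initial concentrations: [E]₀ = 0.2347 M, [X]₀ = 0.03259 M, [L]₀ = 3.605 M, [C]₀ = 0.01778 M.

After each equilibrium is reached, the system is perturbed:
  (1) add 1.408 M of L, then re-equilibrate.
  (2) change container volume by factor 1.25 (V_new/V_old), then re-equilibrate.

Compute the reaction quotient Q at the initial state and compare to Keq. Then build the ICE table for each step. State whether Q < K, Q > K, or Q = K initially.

Q₀ = 11.71 vs Keq = 866.8 ⇒ Q<K, forward
Step 1:
                   E          X          L          C
  init        0.2347    0.03259      3.605    0.01778
  Δ         -0.08461    -0.0282    -0.0282     0.0282
  eq          0.1501   0.004387      3.577    0.04598
  solve Keq expr → x = 0.0282; check Q = 866.8
Then add 1.408 M of L.
Step 2:
                   E          X          L          C
  init        0.1501   0.004387      4.985    0.04598
  Δ        -0.002928 -9.7589e-04 -9.7589e-04 9.7589e-04
  eq          0.1472   0.003411      4.984    0.04696
  solve Keq expr → x = 9.7589e-04; check Q = 866.8
Then change container volume by factor 1.25 (V_new/V_old).
Step 3:
                   E          X          L          C
  init        0.1177   0.002729      3.987    0.03757
  Δ         0.007371   0.002457   0.002457  -0.002457
  eq          0.1251   0.005186       3.99    0.03511
  solve Keq expr → x = -0.002457; check Q = 866.8

Q₀ = 11.71; Q < K (proceeds forward)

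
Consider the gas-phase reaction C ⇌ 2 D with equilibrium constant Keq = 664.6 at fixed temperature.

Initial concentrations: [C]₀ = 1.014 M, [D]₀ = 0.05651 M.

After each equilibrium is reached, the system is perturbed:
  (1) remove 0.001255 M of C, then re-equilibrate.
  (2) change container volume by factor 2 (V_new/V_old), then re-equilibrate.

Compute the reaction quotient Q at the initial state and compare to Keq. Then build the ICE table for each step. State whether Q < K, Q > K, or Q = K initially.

Q₀ = 0.003149 vs Keq = 664.6 ⇒ Q<K, forward
Step 1:
                    C           D
  Initial       1.014     0.05651
  Change       -1.008       2.015
  Equil      0.006457       2.072
  solve Keq expr → x = 1.008; check Q = 664.6
Then remove 0.001255 M of C.
Step 2:
                    C           D
  Initial    0.005202       2.072
  Change      0.00124   -0.002479
  Equil      0.006442       2.069
  solve Keq expr → x = -0.00124; check Q = 664.6
Then change container volume by factor 2 (V_new/V_old).
Step 3:
                    C           D
  Initial    0.003221       1.035
  Change      -0.0016    0.003201
  Equil       0.00162       1.038
  solve Keq expr → x = 0.0016; check Q = 664.6

Q₀ = 0.003149; Q < K (proceeds forward)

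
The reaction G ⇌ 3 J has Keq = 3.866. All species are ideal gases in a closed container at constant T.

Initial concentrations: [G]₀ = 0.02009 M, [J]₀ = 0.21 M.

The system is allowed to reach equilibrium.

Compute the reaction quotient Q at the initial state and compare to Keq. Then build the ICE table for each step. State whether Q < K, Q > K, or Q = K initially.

Q₀ = 0.461 vs Keq = 3.866 ⇒ Q<K, forward
Step 1:
                  G         J
  Initial   0.02009      0.21
  Change   -0.01569   0.04708
  Equil    0.004395    0.2571
  solve Keq expr → x = 0.01569; check Q = 3.866

Q₀ = 0.461; Q < K (proceeds forward)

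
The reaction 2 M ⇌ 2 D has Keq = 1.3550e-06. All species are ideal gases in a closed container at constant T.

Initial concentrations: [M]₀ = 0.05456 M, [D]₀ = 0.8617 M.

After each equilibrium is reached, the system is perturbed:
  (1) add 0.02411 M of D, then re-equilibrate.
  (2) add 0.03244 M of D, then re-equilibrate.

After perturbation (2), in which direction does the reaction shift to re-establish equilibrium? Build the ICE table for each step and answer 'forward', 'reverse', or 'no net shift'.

Q₀ = 249.4 vs Keq = 1.3550e-06 ⇒ Q>K, reverse
Step 1:
                   M          D
  Initial    0.05456     0.8617
  Change      0.8606    -0.8606
  Equil       0.9152   0.001065
  solve Keq expr → x = -0.4303; check Q = 1.3550e-06
Then add 0.02411 M of D.
Step 2:
                   M          D
  Initial     0.9152    0.02518
  Change     0.02408   -0.02408
  Equil       0.9393   0.001093
  solve Keq expr → x = -0.01204; check Q = 1.3550e-06
Then add 0.03244 M of D.
Step 3:
                   M          D
  Initial     0.9393    0.03353
  Change      0.0324    -0.0324
  Equil       0.9717   0.001131
  solve Keq expr → x = -0.0162; check Q = 1.3550e-06

Direction: reverse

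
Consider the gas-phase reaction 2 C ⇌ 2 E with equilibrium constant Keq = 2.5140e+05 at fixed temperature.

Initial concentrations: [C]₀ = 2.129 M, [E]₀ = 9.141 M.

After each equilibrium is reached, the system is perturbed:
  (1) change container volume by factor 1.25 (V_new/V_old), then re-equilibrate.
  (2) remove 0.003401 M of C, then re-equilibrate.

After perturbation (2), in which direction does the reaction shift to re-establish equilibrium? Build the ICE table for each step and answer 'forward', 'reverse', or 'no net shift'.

Q₀ = 18.43 vs Keq = 2.5140e+05 ⇒ Q<K, forward
Step 1:
                  C         E
  init        2.129     9.141
  Δ          -2.107     2.107
  eq        0.02243     11.25
  solve Keq expr → x = 1.053; check Q = 2.5140e+05
Then change container volume by factor 1.25 (V_new/V_old).
Step 2:
                  C         E
  init      0.01795     8.998
  Δ               0         0
  eq        0.01795     8.998
  solve Keq expr → x = 0; check Q = 2.5140e+05
Then remove 0.003401 M of C.
Step 3:
                  C         E
  init      0.01454     8.998
  Δ        0.003394 -0.003394
  eq        0.01794     8.995
  solve Keq expr → x = -0.001697; check Q = 2.5140e+05

Direction: reverse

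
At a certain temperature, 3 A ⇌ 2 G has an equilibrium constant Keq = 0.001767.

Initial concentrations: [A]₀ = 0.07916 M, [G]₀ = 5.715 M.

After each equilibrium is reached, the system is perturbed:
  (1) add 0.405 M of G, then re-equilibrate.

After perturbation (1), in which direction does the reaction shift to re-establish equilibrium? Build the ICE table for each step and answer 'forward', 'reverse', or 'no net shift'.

Q₀ = 6.5844e+04 vs Keq = 0.001767 ⇒ Q>K, reverse
Step 1:
                  A         G
  I         0.07916     5.715
  C           7.307    -4.871
  E           7.386    0.8438
  solve Keq expr → x = -2.436; check Q = 0.001767
Then add 0.405 M of G.
Step 2:
                  A         G
  I           7.386     1.249
  C          0.4817   -0.3211
  E           7.868    0.9277
  solve Keq expr → x = -0.1606; check Q = 0.001767

Direction: reverse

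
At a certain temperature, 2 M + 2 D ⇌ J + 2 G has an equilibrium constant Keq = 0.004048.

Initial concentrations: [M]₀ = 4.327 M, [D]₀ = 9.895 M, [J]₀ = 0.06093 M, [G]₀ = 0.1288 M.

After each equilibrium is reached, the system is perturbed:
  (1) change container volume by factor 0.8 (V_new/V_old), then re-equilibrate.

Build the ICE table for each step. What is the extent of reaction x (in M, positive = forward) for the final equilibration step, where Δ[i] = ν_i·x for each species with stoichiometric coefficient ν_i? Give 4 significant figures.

x = 0.05088 M

Q₀ = 5.5139e-07 vs Keq = 0.004048 ⇒ Q<K, forward
Step 1:
                    M           D           J           G
  I             4.327       9.895     0.06093      0.1288
  C            -1.521      -1.521      0.7604       1.521
  E             2.806       8.374      0.8214        1.65
  solve Keq expr → x = 0.7604; check Q = 0.004048
Then change container volume by factor 0.8 (V_new/V_old).
Step 2:
                    M           D           J           G
  I             3.508       10.47       1.027       2.062
  C           -0.1018     -0.1018     0.05088      0.1018
  E             3.406       10.37       1.078       2.164
  solve Keq expr → x = 0.05088; check Q = 0.004048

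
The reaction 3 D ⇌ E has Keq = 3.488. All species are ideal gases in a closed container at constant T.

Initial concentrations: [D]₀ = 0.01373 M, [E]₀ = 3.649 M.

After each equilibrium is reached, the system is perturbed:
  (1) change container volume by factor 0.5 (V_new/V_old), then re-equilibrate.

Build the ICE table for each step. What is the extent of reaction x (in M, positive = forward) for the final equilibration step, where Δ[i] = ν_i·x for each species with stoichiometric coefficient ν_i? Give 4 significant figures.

Q₀ = 1.4098e+06 vs Keq = 3.488 ⇒ Q>K, reverse
Step 1:
                  D         E
  init      0.01373     3.649
  Δ          0.9705   -0.3235
  eq         0.9842     3.326
  solve Keq expr → x = -0.3235; check Q = 3.488
Then change container volume by factor 0.5 (V_new/V_old).
Step 2:
                  D         E
  init        1.968     6.651
  Δ         -0.7138    0.2379
  eq          1.255     6.889
  solve Keq expr → x = 0.2379; check Q = 3.488

x = 0.2379 M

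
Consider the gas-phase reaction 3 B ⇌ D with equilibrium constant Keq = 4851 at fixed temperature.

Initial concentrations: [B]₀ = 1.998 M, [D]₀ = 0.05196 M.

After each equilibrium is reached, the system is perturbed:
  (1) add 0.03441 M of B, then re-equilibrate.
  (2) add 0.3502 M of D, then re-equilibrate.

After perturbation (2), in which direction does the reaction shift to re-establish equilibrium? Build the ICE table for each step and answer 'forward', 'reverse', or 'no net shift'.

Direction: reverse

Q₀ = 0.006515 vs Keq = 4851 ⇒ Q<K, forward
Step 1:
                   B          D
  I            1.998    0.05196
  C           -1.946     0.6485
  E          0.05246     0.7005
  solve Keq expr → x = 0.6485; check Q = 4851
Then add 0.03441 M of B.
Step 2:
                   B          D
  I          0.08687     0.7005
  C         -0.03413    0.01138
  E          0.05275     0.7118
  solve Keq expr → x = 0.01138; check Q = 4851
Then add 0.3502 M of D.
Step 3:
                   B          D
  I          0.05275      1.062
  C         0.007478  -0.002493
  E          0.06022       1.06
  solve Keq expr → x = -0.002493; check Q = 4851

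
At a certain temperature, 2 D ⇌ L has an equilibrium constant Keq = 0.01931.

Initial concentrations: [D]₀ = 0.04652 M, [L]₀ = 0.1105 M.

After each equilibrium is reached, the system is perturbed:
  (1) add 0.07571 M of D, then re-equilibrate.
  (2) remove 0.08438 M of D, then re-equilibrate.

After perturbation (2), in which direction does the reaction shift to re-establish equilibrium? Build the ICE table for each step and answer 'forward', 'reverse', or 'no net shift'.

Direction: reverse

Q₀ = 51.06 vs Keq = 0.01931 ⇒ Q>K, reverse
Step 1:
                  D         L
  Initial   0.04652    0.1105
  Change     0.2183   -0.1091
  Equil      0.2648  0.001354
  solve Keq expr → x = -0.1091; check Q = 0.01931
Then add 0.07571 M of D.
Step 2:
                  D         L
  Initial    0.3405  0.001354
  Change  -0.001725 8.6235e-04
  Equil      0.3388  0.002216
  solve Keq expr → x = 8.6235e-04; check Q = 0.01931
Then remove 0.08438 M of D.
Step 3:
                  D         L
  Initial    0.2544  0.002216
  Change   0.001896 -9.4787e-04
  Equil      0.2563  0.001269
  solve Keq expr → x = -9.4787e-04; check Q = 0.01931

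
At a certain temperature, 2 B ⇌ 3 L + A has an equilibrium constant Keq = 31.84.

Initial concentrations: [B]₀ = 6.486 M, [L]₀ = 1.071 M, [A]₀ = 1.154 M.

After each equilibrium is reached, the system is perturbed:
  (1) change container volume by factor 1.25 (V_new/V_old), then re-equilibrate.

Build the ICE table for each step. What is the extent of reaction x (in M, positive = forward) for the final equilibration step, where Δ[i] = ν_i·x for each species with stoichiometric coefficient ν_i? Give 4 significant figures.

Q₀ = 0.0337 vs Keq = 31.84 ⇒ Q<K, forward
Step 1:
                    B           L           A
  init          6.486       1.071       1.154
  Δ            -2.892       4.338       1.446
  eq            3.594       5.409         2.6
  solve Keq expr → x = 1.446; check Q = 31.84
Then change container volume by factor 1.25 (V_new/V_old).
Step 2:
                    B           L           A
  init          2.875       4.327        2.08
  Δ           -0.2277      0.3416      0.1139
  eq            2.648       4.668       2.194
  solve Keq expr → x = 0.1139; check Q = 31.84

x = 0.1139 M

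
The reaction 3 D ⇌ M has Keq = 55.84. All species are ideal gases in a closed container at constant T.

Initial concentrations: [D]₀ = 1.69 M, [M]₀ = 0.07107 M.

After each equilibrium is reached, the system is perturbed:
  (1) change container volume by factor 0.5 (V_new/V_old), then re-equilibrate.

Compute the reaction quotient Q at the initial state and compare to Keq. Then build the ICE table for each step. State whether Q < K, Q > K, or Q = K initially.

Q₀ = 0.01472 vs Keq = 55.84 ⇒ Q<K, forward
Step 1:
                  D         M
  init         1.69   0.07107
  Δ          -1.474    0.4913
  eq          0.216    0.5624
  solve Keq expr → x = 0.4913; check Q = 55.84
Then change container volume by factor 0.5 (V_new/V_old).
Step 2:
                  D         M
  init       0.4319     1.125
  Δ         -0.1557    0.0519
  eq         0.2762     1.177
  solve Keq expr → x = 0.0519; check Q = 55.84

Q₀ = 0.01472; Q < K (proceeds forward)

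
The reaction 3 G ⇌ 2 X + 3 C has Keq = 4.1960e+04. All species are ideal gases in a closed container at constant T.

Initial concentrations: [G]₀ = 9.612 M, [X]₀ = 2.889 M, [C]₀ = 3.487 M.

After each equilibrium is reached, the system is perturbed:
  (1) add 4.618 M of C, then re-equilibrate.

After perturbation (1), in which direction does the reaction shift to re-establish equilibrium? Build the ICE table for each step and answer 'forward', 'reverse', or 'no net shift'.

Direction: reverse

Q₀ = 0.3985 vs Keq = 4.1960e+04 ⇒ Q<K, forward
Step 1:
                  G         X         C
  init        9.612     2.889     3.487
  Δ          -8.223     5.482     8.223
  eq          1.389     8.371     11.71
  solve Keq expr → x = 2.741; check Q = 4.1960e+04
Then add 4.618 M of C.
Step 2:
                  G         X         C
  init        1.389     8.371     16.33
  Δ          0.4494   -0.2996   -0.4494
  eq          1.839     8.071     15.88
  solve Keq expr → x = -0.1498; check Q = 4.1960e+04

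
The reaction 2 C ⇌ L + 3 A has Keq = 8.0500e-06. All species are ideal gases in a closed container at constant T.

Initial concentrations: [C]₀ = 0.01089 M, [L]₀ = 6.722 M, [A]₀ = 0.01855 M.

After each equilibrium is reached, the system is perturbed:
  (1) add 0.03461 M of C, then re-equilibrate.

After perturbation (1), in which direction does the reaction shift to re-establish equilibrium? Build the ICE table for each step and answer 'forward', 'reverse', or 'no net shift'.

Q₀ = 0.3618 vs Keq = 8.0500e-06 ⇒ Q>K, reverse
Step 1:
                  C         L         A
  I         0.01089     6.722   0.01855
  C          0.0118   -0.0059   -0.0177
  E         0.02269     6.716 8.5134e-04
  solve Keq expr → x = -0.0059; check Q = 8.0500e-06
Then add 0.03461 M of C.
Step 2:
                  C         L         A
  I          0.0573     6.716 8.5134e-04
  C       -4.7908e-04 2.3954e-04 7.1862e-04
  E         0.05682     6.716   0.00157
  solve Keq expr → x = 2.3954e-04; check Q = 8.0500e-06

Direction: forward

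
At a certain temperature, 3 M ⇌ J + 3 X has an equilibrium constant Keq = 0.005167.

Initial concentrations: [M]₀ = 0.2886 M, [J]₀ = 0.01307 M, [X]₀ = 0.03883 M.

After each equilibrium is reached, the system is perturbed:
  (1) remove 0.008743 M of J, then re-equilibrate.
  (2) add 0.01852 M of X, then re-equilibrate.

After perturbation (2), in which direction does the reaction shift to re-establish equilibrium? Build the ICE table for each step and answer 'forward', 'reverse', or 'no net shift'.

Q₀ = 3.1834e-05 vs Keq = 0.005167 ⇒ Q<K, forward
Step 1:
                    M           J           X
  init         0.2886     0.01307     0.03883
  Δ           -0.0728     0.02427      0.0728
  eq           0.2158     0.03734      0.1116
  solve Keq expr → x = 0.02427; check Q = 0.005167
Then remove 0.008743 M of J.
Step 2:
                    M           J           X
  init         0.2158     0.02859      0.1116
  Δ         -0.005164    0.001721    0.005164
  eq           0.2106     0.03031      0.1168
  solve Keq expr → x = 0.001721; check Q = 0.005167
Then add 0.01852 M of X.
Step 3:
                    M           J           X
  init         0.2106     0.03031      0.1353
  Δ          0.009108   -0.003036   -0.009108
  eq           0.2197     0.02728      0.1262
  solve Keq expr → x = -0.003036; check Q = 0.005167

Direction: reverse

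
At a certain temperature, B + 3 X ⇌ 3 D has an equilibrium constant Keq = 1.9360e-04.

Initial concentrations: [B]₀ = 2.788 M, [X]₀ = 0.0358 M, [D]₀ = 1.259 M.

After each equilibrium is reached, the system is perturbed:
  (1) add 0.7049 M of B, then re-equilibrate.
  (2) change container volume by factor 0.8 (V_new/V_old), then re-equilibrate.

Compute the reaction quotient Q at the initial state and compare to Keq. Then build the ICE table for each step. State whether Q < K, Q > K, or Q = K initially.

Q₀ = 1.5600e+04; Q > K (proceeds reverse)

Q₀ = 1.5600e+04 vs Keq = 1.9360e-04 ⇒ Q>K, reverse
Step 1:
                    B           X           D
  Initial       2.788      0.0358       1.259
  Change       0.3858       1.158      -1.158
  Equil         3.174       1.193      0.1015
  solve Keq expr → x = -0.3858; check Q = 1.9360e-04
Then add 0.7049 M of B.
Step 2:
                    B           X           D
  Initial       3.879       1.193      0.1015
  Change    -0.002137   -0.006412    0.006412
  Equil         3.877       1.187      0.1079
  solve Keq expr → x = 0.002137; check Q = 1.9360e-04
Then change container volume by factor 0.8 (V_new/V_old).
Step 3:
                    B           X           D
  Initial       4.846       1.484      0.1348
  Change    -0.003151   -0.009454    0.009454
  Equil         4.843       1.474      0.1443
  solve Keq expr → x = 0.003151; check Q = 1.9360e-04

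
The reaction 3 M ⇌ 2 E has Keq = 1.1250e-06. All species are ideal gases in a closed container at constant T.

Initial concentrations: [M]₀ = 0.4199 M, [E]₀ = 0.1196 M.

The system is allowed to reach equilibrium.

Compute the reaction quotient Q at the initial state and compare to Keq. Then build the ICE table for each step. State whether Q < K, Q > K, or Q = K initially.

Q₀ = 0.1932; Q > K (proceeds reverse)

Q₀ = 0.1932 vs Keq = 1.1250e-06 ⇒ Q>K, reverse
Step 1:
                   M          E
  init        0.4199     0.1196
  Δ           0.1787    -0.1191
  eq          0.5986 4.9118e-04
  solve Keq expr → x = -0.05955; check Q = 1.1250e-06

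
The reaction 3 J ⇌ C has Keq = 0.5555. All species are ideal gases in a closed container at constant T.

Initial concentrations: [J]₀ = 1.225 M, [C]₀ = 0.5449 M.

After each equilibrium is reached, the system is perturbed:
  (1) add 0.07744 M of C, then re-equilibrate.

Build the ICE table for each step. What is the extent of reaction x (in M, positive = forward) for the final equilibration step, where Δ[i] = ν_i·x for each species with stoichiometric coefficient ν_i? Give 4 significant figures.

Q₀ = 0.2964 vs Keq = 0.5555 ⇒ Q<K, forward
Step 1:
                  J         C
  init        1.225    0.5449
  Δ         -0.1936   0.06454
  eq          1.031    0.6094
  solve Keq expr → x = 0.06454; check Q = 0.5555
Then add 0.07744 M of C.
Step 2:
                  J         C
  init        1.031    0.6869
  Δ         0.03572  -0.01191
  eq          1.067     0.675
  solve Keq expr → x = -0.01191; check Q = 0.5555

x = -0.01191 M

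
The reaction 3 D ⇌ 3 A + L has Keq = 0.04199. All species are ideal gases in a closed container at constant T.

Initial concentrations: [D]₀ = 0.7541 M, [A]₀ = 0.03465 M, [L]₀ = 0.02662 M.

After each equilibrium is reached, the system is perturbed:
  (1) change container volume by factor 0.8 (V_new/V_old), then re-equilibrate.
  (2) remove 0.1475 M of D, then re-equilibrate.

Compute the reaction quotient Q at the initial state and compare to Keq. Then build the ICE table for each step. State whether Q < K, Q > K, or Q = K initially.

Q₀ = 2.5824e-06; Q < K (proceeds forward)

Q₀ = 2.5824e-06 vs Keq = 0.04199 ⇒ Q<K, forward
Step 1:
                   D          A          L
  init        0.7541    0.03465    0.02662
  Δ          -0.2897     0.2897    0.09658
  eq          0.4644     0.3244     0.1232
  solve Keq expr → x = 0.09658; check Q = 0.04199
Then change container volume by factor 0.8 (V_new/V_old).
Step 2:
                   D          A          L
  init        0.5805     0.4055      0.154
  Δ          0.01503   -0.01503  -0.005011
  eq          0.5955     0.3904      0.149
  solve Keq expr → x = -0.005011; check Q = 0.04199
Then remove 0.1475 M of D.
Step 3:
                   D          A          L
  init         0.448     0.3904      0.149
  Δ          0.05038   -0.05038   -0.01679
  eq          0.4984     0.3401     0.1322
  solve Keq expr → x = -0.01679; check Q = 0.04199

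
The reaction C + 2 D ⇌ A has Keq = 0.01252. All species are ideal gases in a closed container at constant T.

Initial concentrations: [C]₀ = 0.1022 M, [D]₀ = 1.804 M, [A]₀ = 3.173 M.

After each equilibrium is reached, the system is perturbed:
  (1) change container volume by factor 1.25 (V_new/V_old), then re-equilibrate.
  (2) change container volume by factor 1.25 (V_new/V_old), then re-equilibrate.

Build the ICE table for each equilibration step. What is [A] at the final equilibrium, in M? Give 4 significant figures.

Q₀ = 9.54 vs Keq = 0.01252 ⇒ Q>K, reverse
Step 1:
                   C          D          A
  init        0.1022      1.804      3.173
  Δ            2.137      4.274     -2.137
  eq           2.239      6.078      1.036
  solve Keq expr → x = -2.137; check Q = 0.01252
Then change container volume by factor 1.25 (V_new/V_old).
Step 2:
                   C          D          A
  init         1.791      4.863     0.8287
  Δ           0.1667     0.3335    -0.1667
  eq           1.958      5.196     0.6619
  solve Keq expr → x = -0.1667; check Q = 0.01252
Then change container volume by factor 1.25 (V_new/V_old).
Step 3:
                   C          D          A
  init         1.567      4.157     0.5296
  Δ           0.1208     0.2416    -0.1208
  eq           1.687      4.399     0.4087
  solve Keq expr → x = -0.1208; check Q = 0.01252

[A]_eq = 0.4087 M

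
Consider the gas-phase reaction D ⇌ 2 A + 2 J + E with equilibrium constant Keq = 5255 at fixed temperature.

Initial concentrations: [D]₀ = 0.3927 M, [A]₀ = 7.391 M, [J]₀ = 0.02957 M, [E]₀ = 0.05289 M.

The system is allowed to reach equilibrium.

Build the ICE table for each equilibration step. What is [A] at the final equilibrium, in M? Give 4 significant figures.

Q₀ = 0.006433 vs Keq = 5255 ⇒ Q<K, forward
Step 1:
                   D          A          J          E
  init        0.3927      7.391    0.02957    0.05289
  Δ           -0.389     0.7781     0.7781      0.389
  eq        0.003661      8.169     0.8076     0.4419
  solve Keq expr → x = 0.389; check Q = 5255

[A]_eq = 8.169 M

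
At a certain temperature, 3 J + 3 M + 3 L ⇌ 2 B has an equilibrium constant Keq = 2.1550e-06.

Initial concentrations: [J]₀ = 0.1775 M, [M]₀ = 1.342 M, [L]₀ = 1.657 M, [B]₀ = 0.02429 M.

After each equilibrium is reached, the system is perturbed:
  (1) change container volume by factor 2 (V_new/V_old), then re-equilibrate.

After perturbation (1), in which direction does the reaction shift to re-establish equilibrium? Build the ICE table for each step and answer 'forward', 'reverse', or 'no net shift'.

Q₀ = 0.009595 vs Keq = 2.1550e-06 ⇒ Q>K, reverse
Step 1:
                  J         M         L         B
  I          0.1775     1.342     1.657   0.02429
  C         0.03566   0.03566   0.03566  -0.02378
  E          0.2132     1.378     1.693 5.1447e-04
  solve Keq expr → x = -0.01189; check Q = 2.1550e-06
Then change container volume by factor 2 (V_new/V_old).
Step 2:
                  J         M         L         B
  I          0.1066    0.6888    0.8463 2.5724e-04
  C       3.5153e-04 3.5153e-04 3.5153e-04 -2.3436e-04
  E          0.1069    0.6892    0.8467 2.2881e-05
  solve Keq expr → x = -1.1718e-04; check Q = 2.1550e-06

Direction: reverse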